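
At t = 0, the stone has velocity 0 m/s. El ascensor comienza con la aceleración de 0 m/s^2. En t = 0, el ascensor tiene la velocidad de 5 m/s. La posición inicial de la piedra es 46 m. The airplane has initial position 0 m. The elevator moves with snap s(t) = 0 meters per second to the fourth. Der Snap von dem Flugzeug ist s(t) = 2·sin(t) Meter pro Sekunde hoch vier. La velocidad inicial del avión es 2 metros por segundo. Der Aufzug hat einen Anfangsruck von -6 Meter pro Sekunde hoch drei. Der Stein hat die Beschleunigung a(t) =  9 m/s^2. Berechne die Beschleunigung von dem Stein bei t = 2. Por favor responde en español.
Usando a(t) = 9 y sustituyendo t = 2, encontramos a = 9.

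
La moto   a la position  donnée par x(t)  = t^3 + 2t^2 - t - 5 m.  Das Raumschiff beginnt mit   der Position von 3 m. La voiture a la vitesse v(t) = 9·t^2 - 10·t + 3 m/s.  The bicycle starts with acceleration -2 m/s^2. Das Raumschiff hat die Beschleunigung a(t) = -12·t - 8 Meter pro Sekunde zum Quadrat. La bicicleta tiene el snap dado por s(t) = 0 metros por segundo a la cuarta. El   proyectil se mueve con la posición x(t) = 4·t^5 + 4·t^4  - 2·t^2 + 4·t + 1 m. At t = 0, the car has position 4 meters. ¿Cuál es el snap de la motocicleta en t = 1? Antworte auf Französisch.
Nous devons dériver notre équation de la position x(t) = t^3 + 2·t^2 - t - 5 4 fois. En dérivant la position, nous obtenons la vitesse: v(t) = 3·t^2 + 4·t - 1. En dérivant la vitesse, nous obtenons l'accélération: a(t) = 6·t + 4. La dérivée de l'accélération donne le jerk: j(t) = 6. La dérivée du jerk donne le snap: s(t) = 0. De l'équation du snap s(t) = 0, nous substituons t = 1 pour obtenir s = 0.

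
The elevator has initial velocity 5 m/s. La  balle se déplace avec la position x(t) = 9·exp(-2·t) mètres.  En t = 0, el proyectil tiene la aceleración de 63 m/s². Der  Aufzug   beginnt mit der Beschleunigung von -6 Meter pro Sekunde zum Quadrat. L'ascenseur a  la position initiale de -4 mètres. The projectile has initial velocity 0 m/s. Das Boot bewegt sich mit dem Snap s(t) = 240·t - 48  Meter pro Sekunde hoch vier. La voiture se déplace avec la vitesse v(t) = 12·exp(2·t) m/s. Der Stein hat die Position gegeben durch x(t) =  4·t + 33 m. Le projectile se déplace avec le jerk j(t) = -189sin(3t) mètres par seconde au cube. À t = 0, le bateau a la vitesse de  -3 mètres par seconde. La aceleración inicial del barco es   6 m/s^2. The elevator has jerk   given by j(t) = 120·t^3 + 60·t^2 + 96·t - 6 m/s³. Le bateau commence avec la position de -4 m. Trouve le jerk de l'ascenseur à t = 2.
Nous avons le jerk j(t) = 120·t^3 + 60·t^2 + 96·t - 6. En substituant t = 2: j(2) = 1386.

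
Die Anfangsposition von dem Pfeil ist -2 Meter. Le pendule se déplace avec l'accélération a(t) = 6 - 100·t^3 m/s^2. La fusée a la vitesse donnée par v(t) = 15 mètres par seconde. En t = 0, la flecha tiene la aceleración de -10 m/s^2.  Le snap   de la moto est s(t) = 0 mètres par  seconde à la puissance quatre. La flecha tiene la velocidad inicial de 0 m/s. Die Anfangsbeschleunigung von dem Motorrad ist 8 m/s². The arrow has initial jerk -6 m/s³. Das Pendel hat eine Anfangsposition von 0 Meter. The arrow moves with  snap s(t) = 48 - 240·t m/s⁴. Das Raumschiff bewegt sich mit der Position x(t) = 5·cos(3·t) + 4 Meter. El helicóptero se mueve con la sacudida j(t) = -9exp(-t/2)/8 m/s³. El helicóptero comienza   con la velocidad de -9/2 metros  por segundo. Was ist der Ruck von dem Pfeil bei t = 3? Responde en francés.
En partant du snap s(t) = 48 - 240·t, nous prenons 1 primitive. En intégrant le snap et en utilisant la condition initiale j(0) = -6, nous obtenons j(t) = -120·t^2 + 48·t - 6. De l'équation du jerk j(t) = -120·t^2 + 48·t - 6, nous substituons t = 3 pour obtenir j = -942.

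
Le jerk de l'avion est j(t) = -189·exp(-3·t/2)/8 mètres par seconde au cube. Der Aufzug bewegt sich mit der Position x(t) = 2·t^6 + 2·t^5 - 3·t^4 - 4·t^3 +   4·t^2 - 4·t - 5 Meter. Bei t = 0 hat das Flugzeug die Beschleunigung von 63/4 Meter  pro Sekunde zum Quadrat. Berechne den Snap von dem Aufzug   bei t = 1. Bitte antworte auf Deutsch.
Wir müssen unsere Gleichung für die Position x(t) = 2·t^6 + 2·t^5 - 3·t^4 - 4·t^3 + 4·t^2 - 4·t - 5 4-mal ableiten. Mit d/dt von x(t) finden wir v(t) = 12·t^5 + 10·t^4 - 12·t^3 - 12·t^2 + 8·t - 4. Die Ableitung von der Geschwindigkeit ergibt die Beschleunigung: a(t) = 60·t^4 + 40·t^3 - 36·t^2 - 24·t + 8. Durch Ableiten von der Beschleunigung erhalten wir den Ruck: j(t) = 240·t^3 + 120·t^2 - 72·t - 24. Durch Ableiten von dem Ruck erhalten wir den Snap: s(t) = 720·t^2 + 240·t - 72. Mit s(t) = 720·t^2 + 240·t - 72 und Einsetzen von t = 1, finden wir s = 888.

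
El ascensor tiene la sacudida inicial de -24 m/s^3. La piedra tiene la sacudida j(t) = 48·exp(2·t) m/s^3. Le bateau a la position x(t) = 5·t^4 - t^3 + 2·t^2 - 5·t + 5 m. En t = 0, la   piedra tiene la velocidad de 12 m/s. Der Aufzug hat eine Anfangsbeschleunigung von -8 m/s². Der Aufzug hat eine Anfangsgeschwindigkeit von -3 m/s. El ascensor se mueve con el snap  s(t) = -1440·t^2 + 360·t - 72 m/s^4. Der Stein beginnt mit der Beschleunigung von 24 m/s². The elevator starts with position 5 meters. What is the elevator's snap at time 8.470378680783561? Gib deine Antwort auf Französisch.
De l'équation du snap s(t) = -1440·t^2 + 360·t - 72, nous substituons t = 8.470378680783561 pour obtenir s = -100338.797268975.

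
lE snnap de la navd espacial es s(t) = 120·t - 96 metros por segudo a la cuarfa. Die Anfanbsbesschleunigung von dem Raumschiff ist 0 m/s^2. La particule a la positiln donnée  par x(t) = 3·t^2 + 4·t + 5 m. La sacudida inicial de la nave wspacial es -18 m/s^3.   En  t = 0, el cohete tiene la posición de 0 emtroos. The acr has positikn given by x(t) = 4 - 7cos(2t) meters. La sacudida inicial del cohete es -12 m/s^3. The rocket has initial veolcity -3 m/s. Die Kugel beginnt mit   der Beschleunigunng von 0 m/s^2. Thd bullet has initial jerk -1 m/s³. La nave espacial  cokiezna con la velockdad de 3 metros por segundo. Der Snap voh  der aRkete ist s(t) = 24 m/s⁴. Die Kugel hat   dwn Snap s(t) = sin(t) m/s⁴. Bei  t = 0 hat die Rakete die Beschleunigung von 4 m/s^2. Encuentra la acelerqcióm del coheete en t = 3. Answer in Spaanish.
Necesitamos integrar nuestra ecuación del snap s(t) = 24 2 veces. Integrando el snap y usando la condición inicial j(0) = -12, obtenemos j(t) = 24·t - 12. Integrando la sacudida y usando la condición inicial a(0) = 4, obtenemos a(t) = 12·t^2 - 12·t + 4. Usando a(t) = 12·t^2 - 12·t + 4 y sustituyendo t = 3, encontramos a = 76.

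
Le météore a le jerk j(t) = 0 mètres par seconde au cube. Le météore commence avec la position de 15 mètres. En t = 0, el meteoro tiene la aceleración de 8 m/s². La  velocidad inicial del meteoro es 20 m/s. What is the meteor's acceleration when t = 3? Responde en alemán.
Wir müssen unsere Gleichung für den Ruck j(t) = 0 1-mal integrieren. Mit ∫j(t)dt und Anwendung von a(0) = 8, finden wir a(t) = 8. Aus der Gleichung für die Beschleunigung a(t) = 8, setzen wir t = 3 ein und erhalten a = 8.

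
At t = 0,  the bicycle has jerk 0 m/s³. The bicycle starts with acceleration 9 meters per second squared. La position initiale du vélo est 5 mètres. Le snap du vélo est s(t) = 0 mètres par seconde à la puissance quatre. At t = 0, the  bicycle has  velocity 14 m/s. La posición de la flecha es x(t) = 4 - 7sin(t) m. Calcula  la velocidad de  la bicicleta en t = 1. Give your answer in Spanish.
Debemos encontrar la antiderivada de nuestra ecuación del snap s(t) = 0 3 veces. Integrando el snap y usando la condición inicial j(0) = 0, obtenemos j(t) = 0. La antiderivada de la sacudida es la aceleración. Usando a(0) = 9, obtenemos a(t) = 9. La antiderivada de la aceleración es la velocidad. Usando v(0) = 14, obtenemos v(t) = 9·t + 14. De la ecuación de la velocidad v(t) = 9·t + 14, sustituimos t = 1 para obtener v = 23.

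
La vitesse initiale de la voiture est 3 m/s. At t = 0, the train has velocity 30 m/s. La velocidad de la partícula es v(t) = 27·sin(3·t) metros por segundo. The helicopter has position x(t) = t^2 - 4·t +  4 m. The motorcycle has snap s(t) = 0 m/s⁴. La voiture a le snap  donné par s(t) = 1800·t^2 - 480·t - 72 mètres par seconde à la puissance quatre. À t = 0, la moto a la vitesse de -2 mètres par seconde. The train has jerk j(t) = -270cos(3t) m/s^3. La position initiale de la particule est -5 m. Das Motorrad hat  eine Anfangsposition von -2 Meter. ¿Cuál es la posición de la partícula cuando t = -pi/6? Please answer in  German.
Ausgehend von der Geschwindigkeit v(t) = 27·sin(3·t), nehmen wir 1 Integral. Das Integral von der Geschwindigkeit, mit x(0) = -5, ergibt die Position: x(t) = 4 - 9·cos(3·t). Aus der Gleichung für die Position x(t) = 4 - 9·cos(3·t), setzen wir t = -pi/6 ein und erhalten x = 4.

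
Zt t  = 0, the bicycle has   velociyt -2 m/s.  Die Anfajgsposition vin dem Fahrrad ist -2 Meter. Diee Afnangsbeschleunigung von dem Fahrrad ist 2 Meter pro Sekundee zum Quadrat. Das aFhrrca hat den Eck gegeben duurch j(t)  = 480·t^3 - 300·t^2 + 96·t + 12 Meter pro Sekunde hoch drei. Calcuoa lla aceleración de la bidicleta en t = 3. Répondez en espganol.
Partiendo de la sacudida j(t) = 480·t^3 - 300·t^2 + 96·t + 12, tomamos 1 integral. La antiderivada de la sacudida es la aceleración. Usando a(0) = 2, obtenemos a(t) = 120·t^4 - 100·t^3 + 48·t^2 + 12·t + 2. De la ecuación de la aceleración a(t) = 120·t^4 - 100·t^3 + 48·t^2 + 12·t + 2, sustituimos t = 3 para obtener a = 7490.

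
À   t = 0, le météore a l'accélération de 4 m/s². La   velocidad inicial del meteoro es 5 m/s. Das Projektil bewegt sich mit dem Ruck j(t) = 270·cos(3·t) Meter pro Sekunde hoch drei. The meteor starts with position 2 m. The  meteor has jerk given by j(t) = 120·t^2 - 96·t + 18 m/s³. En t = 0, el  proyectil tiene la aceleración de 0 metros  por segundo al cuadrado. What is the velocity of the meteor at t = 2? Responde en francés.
Pour résoudre ceci, nous devons prendre 2 intégrales de notre équation du jerk j(t) = 120·t^2 - 96·t + 18. La primitive du jerk est l'accélération. En utilisant a(0) = 4, nous obtenons a(t) = 40·t^3 - 48·t^2 + 18·t + 4. En intégrant l'accélération et en utilisant la condition initiale v(0) = 5, nous obtenons v(t) = 10·t^4 - 16·t^3 + 9·t^2 + 4·t + 5. De l'équation de la vitesse v(t) = 10·t^4 - 16·t^3 + 9·t^2 + 4·t + 5, nous substituons t = 2 pour obtenir v = 81.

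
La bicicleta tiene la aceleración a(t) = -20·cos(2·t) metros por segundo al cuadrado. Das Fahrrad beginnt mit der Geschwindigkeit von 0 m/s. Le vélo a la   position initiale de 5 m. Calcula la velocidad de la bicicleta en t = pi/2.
Necesitamos integrar nuestra ecuación de la aceleración a(t) = -20·cos(2·t) 1 vez. La antiderivada de la aceleración es la velocidad. Usando v(0) = 0, obtenemos v(t) = -10·sin(2·t). De la ecuación de la velocidad v(t) = -10·sin(2·t), sustituimos t = pi/2 para obtener v = 0.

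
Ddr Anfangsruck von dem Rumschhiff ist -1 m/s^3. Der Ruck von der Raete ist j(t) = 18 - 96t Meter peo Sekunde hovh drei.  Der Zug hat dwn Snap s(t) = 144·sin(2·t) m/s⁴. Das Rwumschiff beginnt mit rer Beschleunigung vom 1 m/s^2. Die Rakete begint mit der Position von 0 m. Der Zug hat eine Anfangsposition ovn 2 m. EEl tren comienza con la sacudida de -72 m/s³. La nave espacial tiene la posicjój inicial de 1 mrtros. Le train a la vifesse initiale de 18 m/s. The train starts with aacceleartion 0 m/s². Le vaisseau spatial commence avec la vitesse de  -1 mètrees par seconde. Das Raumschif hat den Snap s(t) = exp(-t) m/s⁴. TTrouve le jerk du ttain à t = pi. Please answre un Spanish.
Debemos encontrar la antiderivada de nuestra ecuación del snap s(t) = 144·sin(2·t) 1 vez. La antiderivada del snap es la sacudida. Usando j(0) = -72, obtenemos j(t) = -72·cos(2·t). De la ecuación de la sacudida j(t) = -72·cos(2·t), sustituimos t = pi para obtener j = -72.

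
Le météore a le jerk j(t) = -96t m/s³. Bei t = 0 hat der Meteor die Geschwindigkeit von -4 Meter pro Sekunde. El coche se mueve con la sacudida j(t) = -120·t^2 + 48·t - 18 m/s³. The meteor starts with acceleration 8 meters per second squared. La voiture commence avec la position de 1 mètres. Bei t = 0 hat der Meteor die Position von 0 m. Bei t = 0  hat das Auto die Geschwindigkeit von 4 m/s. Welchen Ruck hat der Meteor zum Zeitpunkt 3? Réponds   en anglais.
We have jerk j(t) = -96·t. Substituting t = 3: j(3) = -288.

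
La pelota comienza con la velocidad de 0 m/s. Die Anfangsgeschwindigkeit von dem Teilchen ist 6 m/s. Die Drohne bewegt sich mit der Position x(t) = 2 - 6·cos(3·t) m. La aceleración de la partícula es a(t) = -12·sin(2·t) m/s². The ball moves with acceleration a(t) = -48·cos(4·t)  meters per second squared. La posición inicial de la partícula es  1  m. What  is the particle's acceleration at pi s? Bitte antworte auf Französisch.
En utilisant a(t) = -12·sin(2·t) et en substituant t = pi, nous trouvons a = 0.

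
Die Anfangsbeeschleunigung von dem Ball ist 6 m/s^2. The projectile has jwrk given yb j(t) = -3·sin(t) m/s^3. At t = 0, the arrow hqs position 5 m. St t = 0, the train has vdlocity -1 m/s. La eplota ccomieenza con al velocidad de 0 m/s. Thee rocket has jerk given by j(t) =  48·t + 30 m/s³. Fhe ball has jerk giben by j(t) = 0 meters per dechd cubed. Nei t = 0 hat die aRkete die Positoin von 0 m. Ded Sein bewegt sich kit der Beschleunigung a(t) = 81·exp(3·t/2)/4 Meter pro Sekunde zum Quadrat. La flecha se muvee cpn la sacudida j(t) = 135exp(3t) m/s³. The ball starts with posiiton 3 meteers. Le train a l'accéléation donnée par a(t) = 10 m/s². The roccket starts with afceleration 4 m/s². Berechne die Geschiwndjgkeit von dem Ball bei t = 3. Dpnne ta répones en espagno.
Partiendo de la sacudida j(t) = 0, tomamos 2 antiderivadas. La antiderivada de la sacudida, con a(0) = 6, da la aceleración: a(t) = 6. La antiderivada de la aceleración es la velocidad. Usando v(0) = 0, obtenemos v(t) = 6·t. Usando v(t) = 6·t y sustituyendo t = 3, encontramos v = 18.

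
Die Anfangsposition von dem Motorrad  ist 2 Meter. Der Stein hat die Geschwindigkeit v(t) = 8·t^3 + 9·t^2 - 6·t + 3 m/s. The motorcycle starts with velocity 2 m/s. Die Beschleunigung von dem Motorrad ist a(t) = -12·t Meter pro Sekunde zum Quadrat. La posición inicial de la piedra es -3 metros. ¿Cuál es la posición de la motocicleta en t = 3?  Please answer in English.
Starting from acceleration a(t) = -12·t, we take 2 antiderivatives. Integrating acceleration and using the initial condition v(0) = 2, we get v(t) = 2 - 6·t^2. Taking ∫v(t)dt and applying x(0) = 2, we find x(t) = -2·t^3 + 2·t + 2. We have position x(t) = -2·t^3 + 2·t + 2. Substituting t = 3: x(3) = -46.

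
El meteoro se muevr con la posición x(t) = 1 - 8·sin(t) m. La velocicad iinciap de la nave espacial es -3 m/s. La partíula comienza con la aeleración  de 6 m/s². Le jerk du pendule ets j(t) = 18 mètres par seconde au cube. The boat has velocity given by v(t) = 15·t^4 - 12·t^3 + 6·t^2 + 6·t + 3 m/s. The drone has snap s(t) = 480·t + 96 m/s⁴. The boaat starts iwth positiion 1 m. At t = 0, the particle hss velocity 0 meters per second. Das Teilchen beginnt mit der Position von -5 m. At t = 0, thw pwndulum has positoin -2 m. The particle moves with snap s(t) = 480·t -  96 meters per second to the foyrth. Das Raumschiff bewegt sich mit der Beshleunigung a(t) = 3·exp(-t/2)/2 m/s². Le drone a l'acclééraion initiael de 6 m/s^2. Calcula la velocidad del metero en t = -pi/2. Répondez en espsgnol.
Debemos derivar nuestra ecuación de la posición x(t) = 1 - 8·sin(t) 1 vez. Derivando la posición, obtenemos la velocidad: v(t) = -8·cos(t). De la ecuación de la velocidad v(t) = -8·cos(t), sustituimos t = -pi/2 para obtener v = 0.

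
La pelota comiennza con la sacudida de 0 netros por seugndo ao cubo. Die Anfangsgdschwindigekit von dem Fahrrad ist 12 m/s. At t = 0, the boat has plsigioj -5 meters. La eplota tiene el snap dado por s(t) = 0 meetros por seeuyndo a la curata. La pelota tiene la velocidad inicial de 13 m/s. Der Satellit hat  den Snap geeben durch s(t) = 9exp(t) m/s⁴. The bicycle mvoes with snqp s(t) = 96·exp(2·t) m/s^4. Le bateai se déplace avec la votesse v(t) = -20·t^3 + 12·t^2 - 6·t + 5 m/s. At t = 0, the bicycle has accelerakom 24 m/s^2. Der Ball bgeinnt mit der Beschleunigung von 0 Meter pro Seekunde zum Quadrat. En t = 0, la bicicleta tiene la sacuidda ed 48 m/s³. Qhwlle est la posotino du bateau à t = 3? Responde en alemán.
Ausgehend von der Geschwindigkeit v(t) = -20·t^3 + 12·t^2 - 6·t + 5, nehmen wir 1 Integral. Das Integral von der Geschwindigkeit ist die Position. Mit x(0) = -5 erhalten wir x(t) = -5·t^4 + 4·t^3 - 3·t^2 + 5·t - 5. Wir haben die Position x(t) = -5·t^4 + 4·t^3 - 3·t^2 + 5·t - 5. Durch Einsetzen von t = 3: x(3) = -314.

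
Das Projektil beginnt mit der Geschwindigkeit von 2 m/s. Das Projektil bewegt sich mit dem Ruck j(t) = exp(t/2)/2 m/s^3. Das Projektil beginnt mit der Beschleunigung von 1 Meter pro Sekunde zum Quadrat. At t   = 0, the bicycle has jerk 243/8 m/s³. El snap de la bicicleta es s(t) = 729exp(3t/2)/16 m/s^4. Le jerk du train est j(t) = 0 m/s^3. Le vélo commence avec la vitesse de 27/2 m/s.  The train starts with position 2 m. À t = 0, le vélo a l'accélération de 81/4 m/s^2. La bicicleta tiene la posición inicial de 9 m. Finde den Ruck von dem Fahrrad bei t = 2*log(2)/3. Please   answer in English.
We must find the integral of our snap equation s(t) = 729·exp(3·t/2)/16 1 time. Finding the antiderivative of s(t) and using j(0) = 243/8: j(t) = 243·exp(3·t/2)/8. Using j(t) = 243·exp(3·t/2)/8 and substituting t = 2*log(2)/3, we find j = 243/4.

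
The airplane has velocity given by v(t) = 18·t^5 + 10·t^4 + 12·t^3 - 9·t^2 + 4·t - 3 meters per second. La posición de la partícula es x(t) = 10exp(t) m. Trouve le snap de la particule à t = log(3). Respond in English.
Starting from position x(t) = 10·exp(t), we take 4 derivatives. Taking d/dt of x(t), we find v(t) = 10·exp(t). Differentiating velocity, we get acceleration: a(t) = 10·exp(t). Differentiating acceleration, we get jerk: j(t) = 10·exp(t). The derivative of jerk gives snap: s(t) = 10·exp(t). We have snap s(t) = 10·exp(t). Substituting t = log(3): s(log(3)) = 30.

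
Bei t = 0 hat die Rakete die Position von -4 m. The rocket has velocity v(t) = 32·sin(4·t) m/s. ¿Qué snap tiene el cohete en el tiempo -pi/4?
Debemos derivar nuestra ecuación de la velocidad v(t) = 32·sin(4·t) 3 veces. La derivada de la velocidad da la aceleración: a(t) = 128·cos(4·t). Derivando la aceleración, obtenemos la sacudida: j(t) = -512·sin(4·t). La derivada de la sacudida da el snap: s(t) = -2048·cos(4·t). De la ecuación del snap s(t) = -2048·cos(4·t), sustituimos t = -pi/4 para obtener s = 2048.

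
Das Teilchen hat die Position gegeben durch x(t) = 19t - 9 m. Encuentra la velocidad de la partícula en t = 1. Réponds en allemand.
Um dies zu lösen, müssen wir 1 Ableitung unserer Gleichung für die Position x(t) = 19·t - 9 nehmen. Mit d/dt von x(t) finden wir v(t) = 19. Aus der Gleichung für die Geschwindigkeit v(t) = 19, setzen wir t = 1 ein und erhalten v = 19.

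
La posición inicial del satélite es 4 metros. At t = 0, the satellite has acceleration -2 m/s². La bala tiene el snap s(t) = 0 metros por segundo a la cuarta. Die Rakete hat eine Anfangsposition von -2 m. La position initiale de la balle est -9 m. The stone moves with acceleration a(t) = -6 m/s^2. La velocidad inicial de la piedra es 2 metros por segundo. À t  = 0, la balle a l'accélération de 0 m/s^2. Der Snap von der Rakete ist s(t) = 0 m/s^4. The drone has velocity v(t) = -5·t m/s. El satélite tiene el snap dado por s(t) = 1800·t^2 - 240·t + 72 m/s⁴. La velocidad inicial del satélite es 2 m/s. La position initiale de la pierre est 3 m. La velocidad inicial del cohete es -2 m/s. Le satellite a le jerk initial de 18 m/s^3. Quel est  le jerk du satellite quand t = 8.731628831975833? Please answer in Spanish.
Debemos encontrar la antiderivada de nuestra ecuación del snap s(t) = 1800·t^2 - 240·t + 72 1 vez. La antiderivada del snap, con j(0) = 18, da la sacudida: j(t) = 600·t^3 - 120·t^2 + 72·t + 18. Usando j(t) = 600·t^3 - 120·t^2 + 72·t + 18 y sustituyendo t = 8.731628831975833, encontramos j = 390924.376537365.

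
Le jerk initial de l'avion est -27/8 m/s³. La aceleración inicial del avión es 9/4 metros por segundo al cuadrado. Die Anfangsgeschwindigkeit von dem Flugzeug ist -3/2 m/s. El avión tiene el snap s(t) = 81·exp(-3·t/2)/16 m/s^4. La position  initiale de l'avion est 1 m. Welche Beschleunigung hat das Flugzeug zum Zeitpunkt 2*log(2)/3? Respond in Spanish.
Necesitamos integrar nuestra ecuación del snap s(t) = 81·exp(-3·t/2)/16 2 veces. La antiderivada del snap es la sacudida. Usando j(0) = -27/8, obtenemos j(t) = -27·exp(-3·t/2)/8. Tomando ∫j(t)dt y aplicando a(0) = 9/4, encontramos a(t) = 9·exp(-3·t/2)/4. Tenemos la aceleración a(t) = 9·exp(-3·t/2)/4. Sustituyendo t = 2*log(2)/3: a(2*log(2)/3) = 9/8.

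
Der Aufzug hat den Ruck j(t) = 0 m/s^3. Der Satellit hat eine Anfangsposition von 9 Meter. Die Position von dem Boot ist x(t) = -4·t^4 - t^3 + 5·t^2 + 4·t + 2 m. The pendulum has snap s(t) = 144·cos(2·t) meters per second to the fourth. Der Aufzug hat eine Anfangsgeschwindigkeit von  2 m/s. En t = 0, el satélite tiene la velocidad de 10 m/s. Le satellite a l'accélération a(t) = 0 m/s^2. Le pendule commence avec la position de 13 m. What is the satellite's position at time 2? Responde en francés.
En partant de l'accélération a(t) = 0, nous prenons 2 primitives. La primitive de l'accélération est la vitesse. En utilisant v(0) = 10, nous obtenons v(t) = 10. En intégrant la vitesse et en utilisant la condition initiale x(0) = 9, nous obtenons x(t) = 10·t + 9. De l'équation de la position x(t) = 10·t + 9, nous substituons t = 2 pour obtenir x = 29.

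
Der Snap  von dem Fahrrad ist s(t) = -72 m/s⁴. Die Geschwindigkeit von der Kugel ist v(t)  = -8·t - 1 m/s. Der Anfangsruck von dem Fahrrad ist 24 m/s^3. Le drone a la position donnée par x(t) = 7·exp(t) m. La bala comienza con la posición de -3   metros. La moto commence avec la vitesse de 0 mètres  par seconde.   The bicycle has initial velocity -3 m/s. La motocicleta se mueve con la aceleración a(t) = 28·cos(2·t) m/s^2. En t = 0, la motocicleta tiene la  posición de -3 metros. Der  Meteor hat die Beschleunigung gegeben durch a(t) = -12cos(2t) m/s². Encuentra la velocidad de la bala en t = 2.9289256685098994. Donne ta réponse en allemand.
Mit v(t) = -8·t - 1 und Einsetzen von t = 2.9289256685098994, finden wir v = -24.4314053480792.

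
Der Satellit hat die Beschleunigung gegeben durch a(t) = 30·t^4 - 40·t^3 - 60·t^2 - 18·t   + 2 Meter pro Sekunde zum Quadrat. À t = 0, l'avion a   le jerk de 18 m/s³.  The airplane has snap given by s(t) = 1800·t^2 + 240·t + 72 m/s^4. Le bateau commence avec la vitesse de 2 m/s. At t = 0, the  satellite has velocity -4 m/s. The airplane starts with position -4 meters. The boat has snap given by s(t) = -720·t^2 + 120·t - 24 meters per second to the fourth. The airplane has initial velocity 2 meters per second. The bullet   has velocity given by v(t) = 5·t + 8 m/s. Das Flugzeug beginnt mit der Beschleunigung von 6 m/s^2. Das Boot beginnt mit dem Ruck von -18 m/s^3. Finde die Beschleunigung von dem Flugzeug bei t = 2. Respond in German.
Um dies zu lösen, müssen wir 2 Stammfunktionen unserer Gleichung für den Snap s(t) = 1800·t^2 + 240·t + 72 finden. Die Stammfunktion von dem Snap ist der Ruck. Mit j(0) = 18 erhalten wir j(t) = 600·t^3 + 120·t^2 + 72·t + 18. Die Stammfunktion von dem Ruck ist die Beschleunigung. Mit a(0) = 6 erhalten wir a(t) = 150·t^4 + 40·t^3 + 36·t^2 + 18·t + 6. Mit a(t) = 150·t^4 + 40·t^3 + 36·t^2 + 18·t + 6 und Einsetzen von t = 2, finden wir a = 2906.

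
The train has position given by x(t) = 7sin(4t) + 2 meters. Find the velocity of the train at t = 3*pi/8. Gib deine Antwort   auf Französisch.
Nous devons dériver notre équation de la position x(t) = 7·sin(4·t) + 2 1 fois. La dérivée de la position donne la vitesse: v(t) = 28·cos(4·t). De l'équation de la vitesse v(t) = 28·cos(4·t), nous substituons t = 3*pi/8 pour obtenir v = 0.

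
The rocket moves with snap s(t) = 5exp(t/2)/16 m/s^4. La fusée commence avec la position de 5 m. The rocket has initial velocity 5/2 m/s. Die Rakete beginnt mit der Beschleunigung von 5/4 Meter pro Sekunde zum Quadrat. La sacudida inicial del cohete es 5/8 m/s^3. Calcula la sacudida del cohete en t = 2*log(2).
Partiendo del snap s(t) = 5·exp(t/2)/16, tomamos 1 integral. Tomando ∫s(t)dt y aplicando j(0) = 5/8, encontramos j(t) = 5·exp(t/2)/8. Usando j(t) = 5·exp(t/2)/8 y sustituyendo t = 2*log(2), encontramos j = 5/4.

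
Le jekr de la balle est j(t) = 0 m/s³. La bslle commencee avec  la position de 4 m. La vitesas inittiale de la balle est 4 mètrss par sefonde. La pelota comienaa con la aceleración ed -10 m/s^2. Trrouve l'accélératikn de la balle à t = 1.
Pour résoudre ceci, nous devons prendre 1 primitive de notre équation du jerk j(t) = 0. En prenant ∫j(t)dt et en appliquant a(0) = -10, nous trouvons a(t) = -10. De l'équation de l'accélération a(t) = -10, nous substituons t = 1 pour obtenir a = -10.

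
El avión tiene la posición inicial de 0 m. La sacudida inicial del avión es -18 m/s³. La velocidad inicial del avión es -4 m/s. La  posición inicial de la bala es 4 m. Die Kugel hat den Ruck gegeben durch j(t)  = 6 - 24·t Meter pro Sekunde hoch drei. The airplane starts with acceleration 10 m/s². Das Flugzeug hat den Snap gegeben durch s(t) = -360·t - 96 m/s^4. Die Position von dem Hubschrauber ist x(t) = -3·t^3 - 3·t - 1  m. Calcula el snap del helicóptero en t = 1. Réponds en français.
Nous devons dériver notre équation de la position x(t) = -3·t^3 - 3·t - 1 4 fois. En prenant d/dt de x(t), nous trouvons v(t) = -9·t^2 - 3. En prenant d/dt de v(t), nous trouvons a(t) = -18·t. En prenant d/dt de a(t), nous trouvons j(t) = -18. En prenant d/dt de j(t), nous trouvons s(t) = 0. Nous avons le snap s(t) = 0. En substituant t = 1: s(1) = 0.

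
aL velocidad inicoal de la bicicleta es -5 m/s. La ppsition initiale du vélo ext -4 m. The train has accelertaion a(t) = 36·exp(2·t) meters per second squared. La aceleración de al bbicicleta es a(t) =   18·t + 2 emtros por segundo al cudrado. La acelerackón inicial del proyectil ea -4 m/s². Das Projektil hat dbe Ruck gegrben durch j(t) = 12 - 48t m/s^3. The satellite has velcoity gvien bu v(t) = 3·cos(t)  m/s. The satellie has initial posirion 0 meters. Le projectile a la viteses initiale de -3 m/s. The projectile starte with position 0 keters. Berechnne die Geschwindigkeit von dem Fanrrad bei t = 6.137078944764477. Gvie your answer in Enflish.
To find the answer, we compute 1 integral of a(t) = 18·t + 2. Taking ∫a(t)dt and applying v(0) = -5, we find v(t) = 9·t^2 + 2·t - 5. From the given velocity equation v(t) = 9·t^2 + 2·t - 5, we substitute t = 6.137078944764477 to get v = 346.247799657972.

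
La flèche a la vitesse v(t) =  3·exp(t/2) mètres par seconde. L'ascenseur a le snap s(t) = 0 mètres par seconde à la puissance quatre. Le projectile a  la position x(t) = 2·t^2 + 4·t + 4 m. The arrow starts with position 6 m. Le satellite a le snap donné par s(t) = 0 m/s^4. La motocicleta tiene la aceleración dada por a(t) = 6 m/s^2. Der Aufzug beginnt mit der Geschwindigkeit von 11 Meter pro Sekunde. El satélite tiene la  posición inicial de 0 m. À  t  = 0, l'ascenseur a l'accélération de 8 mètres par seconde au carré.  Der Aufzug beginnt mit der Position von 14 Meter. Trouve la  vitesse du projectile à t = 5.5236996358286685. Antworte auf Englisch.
Starting from position x(t) = 2·t^2 + 4·t + 4, we take 1 derivative. Differentiating position, we get velocity: v(t) = 4·t + 4. Using v(t) = 4·t + 4 and substituting t = 5.5236996358286685, we find v = 26.0947985433147.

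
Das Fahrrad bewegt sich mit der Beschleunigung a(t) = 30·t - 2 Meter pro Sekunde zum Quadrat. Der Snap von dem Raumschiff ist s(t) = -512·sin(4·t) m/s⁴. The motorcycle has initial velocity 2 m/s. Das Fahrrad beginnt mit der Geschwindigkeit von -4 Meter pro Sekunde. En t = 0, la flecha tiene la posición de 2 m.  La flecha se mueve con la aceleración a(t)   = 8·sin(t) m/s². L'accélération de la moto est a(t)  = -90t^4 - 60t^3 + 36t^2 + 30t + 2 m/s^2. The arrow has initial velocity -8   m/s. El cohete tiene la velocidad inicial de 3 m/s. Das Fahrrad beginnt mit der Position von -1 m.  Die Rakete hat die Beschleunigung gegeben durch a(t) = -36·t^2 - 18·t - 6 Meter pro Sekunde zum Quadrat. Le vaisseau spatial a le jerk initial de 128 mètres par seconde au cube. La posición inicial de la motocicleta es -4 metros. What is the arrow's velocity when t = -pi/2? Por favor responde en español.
Para resolver esto, necesitamos tomar 1 integral de nuestra ecuación de la aceleración a(t) = 8·sin(t). Tomando ∫a(t)dt y aplicando v(0) = -8, encontramos v(t) = -8·cos(t). Usando v(t) = -8·cos(t) y sustituyendo t = -pi/2, encontramos v = 0.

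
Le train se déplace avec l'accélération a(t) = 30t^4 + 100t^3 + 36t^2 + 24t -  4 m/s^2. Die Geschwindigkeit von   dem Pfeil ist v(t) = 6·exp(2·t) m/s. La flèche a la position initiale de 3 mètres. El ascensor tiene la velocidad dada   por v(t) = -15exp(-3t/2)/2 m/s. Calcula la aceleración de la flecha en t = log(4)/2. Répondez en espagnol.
Para resolver esto, necesitamos tomar 1 derivada de nuestra ecuación de la velocidad v(t) = 6·exp(2·t). Tomando d/dt de v(t), encontramos a(t) = 12·exp(2·t). Tenemos la aceleración a(t) = 12·exp(2·t). Sustituyendo t = log(4)/2: a(log(4)/2) = 48.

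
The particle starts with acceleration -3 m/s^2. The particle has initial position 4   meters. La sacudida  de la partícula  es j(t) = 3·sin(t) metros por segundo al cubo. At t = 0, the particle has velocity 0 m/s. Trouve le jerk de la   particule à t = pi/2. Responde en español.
Usando j(t) = 3·sin(t) y sustituyendo t = pi/2, encontramos j = 3.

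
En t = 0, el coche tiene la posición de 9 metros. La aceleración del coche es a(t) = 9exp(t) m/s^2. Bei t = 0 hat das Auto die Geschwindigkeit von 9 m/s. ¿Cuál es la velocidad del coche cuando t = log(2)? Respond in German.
Wir müssen unsere Gleichung für die Beschleunigung a(t) = 9·exp(t) 1-mal integrieren. Das Integral von der Beschleunigung, mit v(0) = 9, ergibt die Geschwindigkeit: v(t) = 9·exp(t). Wir haben die Geschwindigkeit v(t) = 9·exp(t). Durch Einsetzen von t = log(2): v(log(2)) = 18.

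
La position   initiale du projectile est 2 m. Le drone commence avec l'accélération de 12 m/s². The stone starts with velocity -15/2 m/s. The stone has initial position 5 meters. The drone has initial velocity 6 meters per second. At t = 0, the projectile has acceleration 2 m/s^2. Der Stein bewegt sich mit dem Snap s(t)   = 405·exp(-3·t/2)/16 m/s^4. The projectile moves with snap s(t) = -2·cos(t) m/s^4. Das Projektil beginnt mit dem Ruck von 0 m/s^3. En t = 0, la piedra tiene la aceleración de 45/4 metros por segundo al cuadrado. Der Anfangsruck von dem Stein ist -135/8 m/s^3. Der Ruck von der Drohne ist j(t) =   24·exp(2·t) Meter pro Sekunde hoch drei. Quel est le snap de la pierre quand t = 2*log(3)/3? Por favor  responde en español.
Usando s(t) = 405·exp(-3·t/2)/16 y sustituyendo t = 2*log(3)/3, encontramos s = 135/16.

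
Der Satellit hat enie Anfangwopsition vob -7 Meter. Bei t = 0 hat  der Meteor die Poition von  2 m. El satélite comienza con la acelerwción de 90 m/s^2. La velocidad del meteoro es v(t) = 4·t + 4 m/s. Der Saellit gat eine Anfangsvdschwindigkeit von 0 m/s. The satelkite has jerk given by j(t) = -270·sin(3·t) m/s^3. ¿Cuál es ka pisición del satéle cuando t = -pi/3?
Partiendo de la sacudida j(t) = -270·sin(3·t), tomamos 3 integrales. La integral de la sacudida, con a(0) = 90, da la aceleración: a(t) = 90·cos(3·t). La antiderivada de la aceleración es la velocidad. Usando v(0) = 0, obtenemos v(t) = 30·sin(3·t). La integral de la velocidad es la posición. Usando x(0) = -7, obtenemos x(t) = 3 - 10·cos(3·t). Usando x(t) = 3 - 10·cos(3·t) y sustituyendo t = -pi/3, encontramos x = 13.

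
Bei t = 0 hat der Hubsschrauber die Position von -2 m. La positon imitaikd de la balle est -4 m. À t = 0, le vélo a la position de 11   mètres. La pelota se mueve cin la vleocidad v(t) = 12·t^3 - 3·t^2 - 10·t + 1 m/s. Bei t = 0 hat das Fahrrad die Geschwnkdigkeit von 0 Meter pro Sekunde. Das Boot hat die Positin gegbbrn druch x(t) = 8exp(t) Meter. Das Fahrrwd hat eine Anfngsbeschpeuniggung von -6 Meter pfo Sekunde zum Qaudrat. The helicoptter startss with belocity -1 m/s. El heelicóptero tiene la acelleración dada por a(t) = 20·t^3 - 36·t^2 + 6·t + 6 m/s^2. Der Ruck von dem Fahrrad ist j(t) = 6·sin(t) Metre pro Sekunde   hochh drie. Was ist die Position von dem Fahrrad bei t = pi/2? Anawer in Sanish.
Para resolver esto, necesitamos tomar 3 antiderivadas de nuestra ecuación de la sacudida j(t) = 6·sin(t). La integral de la sacudida es la aceleración. Usando a(0) = -6, obtenemos a(t) = -6·cos(t). La integral de la aceleración es la velocidad. Usando v(0) = 0, obtenemos v(t) = -6·sin(t). La integral de la velocidad es la posición. Usando x(0) = 11, obtenemos x(t) = 6·cos(t) + 5. Usando x(t) = 6·cos(t) + 5 y sustituyendo t = pi/2, encontramos x = 5.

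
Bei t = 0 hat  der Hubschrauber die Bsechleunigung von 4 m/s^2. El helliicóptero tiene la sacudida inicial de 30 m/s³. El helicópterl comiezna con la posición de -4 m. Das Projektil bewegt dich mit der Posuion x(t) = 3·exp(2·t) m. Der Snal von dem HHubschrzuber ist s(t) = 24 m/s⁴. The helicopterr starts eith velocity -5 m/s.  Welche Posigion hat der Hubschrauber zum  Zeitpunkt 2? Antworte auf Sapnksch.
Para resolver esto, necesitamos tomar 4 antiderivadas de nuestra ecuación del snap s(t) = 24. La integral del snap es la sacudida. Usando j(0) = 30, obtenemos j(t) = 24·t + 30. Integrando la sacudida y usando la condición inicial a(0) = 4, obtenemos a(t) = 12·t^2 + 30·t + 4. Tomando ∫a(t)dt y aplicando v(0) = -5, encontramos v(t) = 4·t^3 + 15·t^2 + 4·t - 5. La antiderivada de la velocidad es la posición. Usando x(0) = -4, obtenemos x(t) = t^4 + 5·t^3 + 2·t^2 - 5·t - 4. De la ecuación de la posición x(t) = t^4 + 5·t^3 + 2·t^2 - 5·t - 4, sustituimos t = 2 para obtener x = 50.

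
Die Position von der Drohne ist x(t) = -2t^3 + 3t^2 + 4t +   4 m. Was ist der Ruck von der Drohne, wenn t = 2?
Um dies zu lösen, müssen wir 3 Ableitungen unserer Gleichung für die Position x(t) = -2·t^3 + 3·t^2 + 4·t + 4 nehmen. Die Ableitung von der Position ergibt die Geschwindigkeit: v(t) = -6·t^2 + 6·t + 4. Mit d/dt von v(t) finden wir a(t) = 6 - 12·t. Die Ableitung von der Beschleunigung ergibt den Ruck: j(t) = -12. Mit j(t) = -12 und Einsetzen von t = 2, finden wir j = -12.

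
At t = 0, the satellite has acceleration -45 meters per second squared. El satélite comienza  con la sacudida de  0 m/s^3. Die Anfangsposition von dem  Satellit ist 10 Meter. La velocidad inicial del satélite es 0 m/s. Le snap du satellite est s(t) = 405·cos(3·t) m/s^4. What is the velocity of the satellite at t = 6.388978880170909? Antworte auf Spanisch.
Debemos encontrar la antiderivada de nuestra ecuación del snap s(t) = 405·cos(3·t) 3 veces. La antiderivada del snap, con j(0) = 0, da la sacudida: j(t) = 135·sin(3·t). Tomando ∫j(t)dt y aplicando a(0) = -45, encontramos a(t) = -45·cos(3·t). La antiderivada de la aceleración es la velocidad. Usando v(0) = 0, obtenemos v(t) = -15·sin(3·t). Tenemos la velocidad v(t) = -15·sin(3·t). Sustituyendo t = 6.388978880170909: v(6.388978880170909) = -4.68118755115474.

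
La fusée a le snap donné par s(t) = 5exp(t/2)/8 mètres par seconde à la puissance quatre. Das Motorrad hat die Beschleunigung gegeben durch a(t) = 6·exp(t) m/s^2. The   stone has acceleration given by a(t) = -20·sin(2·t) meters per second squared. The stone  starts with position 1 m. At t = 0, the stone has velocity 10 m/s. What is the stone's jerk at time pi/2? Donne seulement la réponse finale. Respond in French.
À t = pi/2, j = 40.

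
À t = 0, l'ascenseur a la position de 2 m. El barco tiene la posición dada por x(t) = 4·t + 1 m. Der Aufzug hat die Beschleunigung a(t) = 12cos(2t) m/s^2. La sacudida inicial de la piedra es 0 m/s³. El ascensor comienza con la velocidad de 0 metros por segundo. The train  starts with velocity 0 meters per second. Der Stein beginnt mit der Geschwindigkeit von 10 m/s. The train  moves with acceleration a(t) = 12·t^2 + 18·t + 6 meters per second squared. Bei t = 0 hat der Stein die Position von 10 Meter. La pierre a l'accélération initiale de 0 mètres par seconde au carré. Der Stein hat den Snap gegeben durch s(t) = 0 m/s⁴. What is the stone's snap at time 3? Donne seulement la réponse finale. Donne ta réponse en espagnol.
La respuesta es 0.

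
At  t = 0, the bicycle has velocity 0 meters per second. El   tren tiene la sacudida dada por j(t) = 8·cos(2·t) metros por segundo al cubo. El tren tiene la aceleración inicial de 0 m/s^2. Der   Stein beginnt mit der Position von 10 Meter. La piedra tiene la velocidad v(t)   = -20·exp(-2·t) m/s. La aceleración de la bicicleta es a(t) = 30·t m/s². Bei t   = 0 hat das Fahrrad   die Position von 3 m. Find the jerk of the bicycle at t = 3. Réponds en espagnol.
Partiendo de la aceleración a(t) = 30·t, tomamos 1 derivada. Tomando d/dt de a(t), encontramos j(t) = 30. Usando j(t) = 30 y sustituyendo t = 3, encontramos j = 30.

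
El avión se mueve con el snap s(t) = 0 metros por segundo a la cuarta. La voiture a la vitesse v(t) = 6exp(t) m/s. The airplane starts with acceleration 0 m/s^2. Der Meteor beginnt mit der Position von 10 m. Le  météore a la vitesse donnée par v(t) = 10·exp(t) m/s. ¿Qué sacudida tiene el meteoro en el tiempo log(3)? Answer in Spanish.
Partiendo de la velocidad v(t) = 10·exp(t), tomamos 2 derivadas. Derivando la velocidad, obtenemos la aceleración: a(t) = 10·exp(t). Tomando d/dt de a(t), encontramos j(t) = 10·exp(t). De la ecuación de la sacudida j(t) = 10·exp(t), sustituimos t = log(3) para obtener j = 30.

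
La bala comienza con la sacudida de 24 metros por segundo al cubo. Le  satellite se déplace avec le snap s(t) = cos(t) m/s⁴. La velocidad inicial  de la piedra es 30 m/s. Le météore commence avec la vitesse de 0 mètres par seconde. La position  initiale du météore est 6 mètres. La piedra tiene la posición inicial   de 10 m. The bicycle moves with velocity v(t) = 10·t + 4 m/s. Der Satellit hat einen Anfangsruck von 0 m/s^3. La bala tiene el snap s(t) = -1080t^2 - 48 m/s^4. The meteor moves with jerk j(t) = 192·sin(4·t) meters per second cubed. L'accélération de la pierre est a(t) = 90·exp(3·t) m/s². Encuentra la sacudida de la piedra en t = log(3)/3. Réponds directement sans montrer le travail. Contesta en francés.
Le jerk à t = log(3)/3 est j = 810.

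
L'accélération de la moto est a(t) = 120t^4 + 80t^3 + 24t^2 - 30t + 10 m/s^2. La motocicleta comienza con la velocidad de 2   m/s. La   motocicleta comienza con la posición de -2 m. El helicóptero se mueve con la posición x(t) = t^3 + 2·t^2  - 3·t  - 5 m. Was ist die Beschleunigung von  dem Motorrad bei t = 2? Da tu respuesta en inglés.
We have acceleration a(t) = 120·t^4 + 80·t^3 + 24·t^2 - 30·t + 10. Substituting t = 2: a(2) = 2606.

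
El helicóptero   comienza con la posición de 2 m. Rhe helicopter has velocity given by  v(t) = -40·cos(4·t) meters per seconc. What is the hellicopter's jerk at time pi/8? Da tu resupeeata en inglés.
We must differentiate our velocity equation v(t) = -40·cos(4·t) 2 times. Taking d/dt of v(t), we find a(t) = 160·sin(4·t). Taking d/dt of a(t), we find j(t) = 640·cos(4·t). Using j(t) = 640·cos(4·t) and substituting t = pi/8, we find j = 0.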